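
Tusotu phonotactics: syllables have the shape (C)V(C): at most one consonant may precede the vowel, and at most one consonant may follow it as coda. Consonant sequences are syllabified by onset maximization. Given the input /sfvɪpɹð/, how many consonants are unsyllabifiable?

4

Under (C)V(C), the unsyllabifiable consonants are /s/, /f/, /ɹ/, /ð/ (at most one coda consonant is licensed; onsets are limited to one consonant).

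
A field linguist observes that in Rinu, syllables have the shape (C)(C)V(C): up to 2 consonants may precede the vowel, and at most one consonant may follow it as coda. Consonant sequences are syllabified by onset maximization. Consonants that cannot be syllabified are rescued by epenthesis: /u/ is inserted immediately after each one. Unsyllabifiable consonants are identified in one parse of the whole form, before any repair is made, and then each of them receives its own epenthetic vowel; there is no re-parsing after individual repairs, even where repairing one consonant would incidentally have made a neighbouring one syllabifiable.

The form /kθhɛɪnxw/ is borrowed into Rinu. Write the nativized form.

kuθhɛɪnxuwu

The consonants /k/, /x/, /w/ cannot be parsed into a legal (C)(C)V(C) syllable (at most one coda consonant is licensed; onsets may contain at most 2 consonants).
Inserting the epenthetic vowel yields /k/ → /ku/, /x/ → /xu/, /w/ → /wu/.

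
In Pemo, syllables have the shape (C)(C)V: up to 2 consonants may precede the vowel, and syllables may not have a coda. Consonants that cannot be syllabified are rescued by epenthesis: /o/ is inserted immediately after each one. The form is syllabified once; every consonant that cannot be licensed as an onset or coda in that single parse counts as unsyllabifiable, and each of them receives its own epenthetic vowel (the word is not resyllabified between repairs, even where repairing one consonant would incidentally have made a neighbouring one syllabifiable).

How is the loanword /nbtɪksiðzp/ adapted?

nobtɪksiðozopo

The consonants /n/, /ð/, /z/, /p/ cannot be parsed into a legal (C)(C)V syllable (no codas are permitted; onsets may contain at most 2 consonants).
Each unlicensed consonant becomes the onset of a new syllable: /n/ → /no/, /ð/ → /ðo/, /z/ → /zo/, /p/ → /po/.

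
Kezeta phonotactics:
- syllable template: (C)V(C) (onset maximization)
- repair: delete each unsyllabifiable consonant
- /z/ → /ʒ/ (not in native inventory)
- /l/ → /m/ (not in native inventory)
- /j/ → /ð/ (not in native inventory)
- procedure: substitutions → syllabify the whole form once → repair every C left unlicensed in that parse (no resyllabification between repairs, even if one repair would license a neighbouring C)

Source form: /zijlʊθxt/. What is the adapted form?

Substitution: /z/ → /ʒ/, /j/ → /ð/, /l/ → /m/, giving /ʒiðmʊθxt/.
Syllabifying with onset maximization leaves /x/, /t/ stranded (at most one coda consonant is licensed; onsets are limited to one consonant).
Deletion applies to /x/, /t/.

ʒiðmʊθ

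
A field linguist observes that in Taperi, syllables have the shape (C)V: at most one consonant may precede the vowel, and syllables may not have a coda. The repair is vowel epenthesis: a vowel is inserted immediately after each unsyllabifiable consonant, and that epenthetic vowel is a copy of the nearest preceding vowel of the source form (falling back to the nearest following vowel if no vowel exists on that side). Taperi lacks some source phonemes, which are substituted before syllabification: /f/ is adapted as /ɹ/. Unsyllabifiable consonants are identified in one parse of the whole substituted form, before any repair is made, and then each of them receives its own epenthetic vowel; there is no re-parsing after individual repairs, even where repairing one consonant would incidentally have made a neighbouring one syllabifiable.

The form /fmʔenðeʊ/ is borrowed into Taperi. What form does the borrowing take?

Substitution: /f/ → /ɹ/, giving /ɹmʔenðeʊ/.
Syllabifying with onset maximization leaves /ɹ/, /m/, /n/ stranded (no codas are permitted; onsets are limited to one consonant).
Inserting the epenthetic vowel yields /ɹ/ → /ɹe/, /m/ → /me/, /n/ → /ne/.

ɹemeʔeneðeʊ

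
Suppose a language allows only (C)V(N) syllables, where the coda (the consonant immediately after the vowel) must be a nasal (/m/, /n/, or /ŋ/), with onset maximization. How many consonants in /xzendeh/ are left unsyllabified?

2

Under (C)V(N), the unsyllabifiable consonants are /x/, /h/ (only a nasal (/m/, /n/, or /ŋ/) is licensed in coda position; onsets are limited to one consonant).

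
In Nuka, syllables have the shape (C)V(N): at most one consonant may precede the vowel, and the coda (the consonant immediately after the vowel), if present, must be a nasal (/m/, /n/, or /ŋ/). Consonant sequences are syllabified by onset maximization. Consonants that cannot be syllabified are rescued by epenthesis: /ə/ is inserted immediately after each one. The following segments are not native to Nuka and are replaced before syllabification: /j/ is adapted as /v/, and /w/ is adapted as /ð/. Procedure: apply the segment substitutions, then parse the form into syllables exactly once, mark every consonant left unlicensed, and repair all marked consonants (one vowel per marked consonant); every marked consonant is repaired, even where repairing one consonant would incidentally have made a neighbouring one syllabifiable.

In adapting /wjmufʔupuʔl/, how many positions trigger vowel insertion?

5

After substitution the input is /ðvmufʔupuʔl/.
The unsyllabifiable consonants are /ð/, /v/, /f/, /ʔ/, /l/; each receives one epenthetic vowel.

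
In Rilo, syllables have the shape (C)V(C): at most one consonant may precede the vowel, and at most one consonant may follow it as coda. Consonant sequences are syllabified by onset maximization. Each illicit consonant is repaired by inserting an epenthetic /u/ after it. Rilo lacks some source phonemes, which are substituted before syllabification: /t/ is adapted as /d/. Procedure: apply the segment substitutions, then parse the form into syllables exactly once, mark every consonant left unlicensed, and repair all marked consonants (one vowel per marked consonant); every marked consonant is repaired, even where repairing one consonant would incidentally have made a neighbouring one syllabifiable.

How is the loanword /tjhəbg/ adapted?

Substitution: /t/ → /d/, giving /djhəbg/.
Under (C)V(C), the unsyllabifiable consonants are /d/, /j/, /g/ (at most one coda consonant is licensed; onsets are limited to one consonant).
Inserting the epenthetic vowel yields /d/ → /du/, /j/ → /ju/, /g/ → /gu/.

dujuhəbgu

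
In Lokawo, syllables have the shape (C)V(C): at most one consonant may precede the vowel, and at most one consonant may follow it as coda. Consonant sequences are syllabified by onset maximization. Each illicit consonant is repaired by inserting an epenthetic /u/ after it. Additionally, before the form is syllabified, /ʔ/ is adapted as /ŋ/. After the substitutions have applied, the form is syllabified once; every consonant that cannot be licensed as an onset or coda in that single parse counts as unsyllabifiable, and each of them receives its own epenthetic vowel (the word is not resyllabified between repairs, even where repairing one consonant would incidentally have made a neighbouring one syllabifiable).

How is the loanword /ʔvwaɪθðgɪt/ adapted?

Substitution: /ʔ/ → /ŋ/, giving /ŋvwaɪθðgɪt/.
Syllabifying with onset maximization leaves /ŋ/, /v/, /ð/ stranded (at most one coda consonant is licensed; onsets are limited to one consonant).
Inserting the epenthetic vowel yields /ŋ/ → /ŋu/, /v/ → /vu/, /ð/ → /ðu/.

ŋuvuwaɪθðugɪt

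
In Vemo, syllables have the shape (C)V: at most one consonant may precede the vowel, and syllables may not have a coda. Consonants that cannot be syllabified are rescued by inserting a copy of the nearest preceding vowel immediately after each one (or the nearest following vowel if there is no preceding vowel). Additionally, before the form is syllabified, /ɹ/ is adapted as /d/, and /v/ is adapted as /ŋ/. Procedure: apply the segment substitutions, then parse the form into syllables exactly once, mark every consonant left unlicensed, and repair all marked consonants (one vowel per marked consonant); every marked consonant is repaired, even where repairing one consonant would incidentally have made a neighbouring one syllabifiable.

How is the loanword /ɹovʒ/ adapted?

doŋoʒo

Substitution: /ɹ/ → /d/, /v/ → /ŋ/, giving /doŋʒ/.
The consonants /ŋ/, /ʒ/ cannot be parsed into a legal (C)V syllable (no codas are permitted; onsets are limited to one consonant).
Epenthesis after each stranded consonant: /ŋ/ → /ŋo/, /ʒ/ → /ʒo/.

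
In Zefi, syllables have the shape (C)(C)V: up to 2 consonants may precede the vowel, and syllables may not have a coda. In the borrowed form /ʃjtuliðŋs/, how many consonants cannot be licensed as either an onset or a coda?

Under (C)(C)V, the unsyllabifiable consonants are /ʃ/, /ð/, /ŋ/, /s/ (no codas are permitted; onsets may contain at most 2 consonants).

4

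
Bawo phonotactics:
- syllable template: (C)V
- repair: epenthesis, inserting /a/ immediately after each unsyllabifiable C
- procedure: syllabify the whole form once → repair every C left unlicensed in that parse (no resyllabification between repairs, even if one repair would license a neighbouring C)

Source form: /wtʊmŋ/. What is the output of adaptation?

Syllabifying with onset maximization leaves /w/, /m/, /ŋ/ stranded (no codas are permitted; onsets are limited to one consonant).
Each unlicensed consonant becomes the onset of a new syllable: /w/ → /wa/, /m/ → /ma/, /ŋ/ → /ŋa/.

watʊmaŋa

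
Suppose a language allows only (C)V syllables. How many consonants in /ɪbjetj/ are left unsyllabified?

3

Under (C)V, the unsyllabifiable consonants are /b/, /t/, /j/ (no codas are permitted; onsets are limited to one consonant).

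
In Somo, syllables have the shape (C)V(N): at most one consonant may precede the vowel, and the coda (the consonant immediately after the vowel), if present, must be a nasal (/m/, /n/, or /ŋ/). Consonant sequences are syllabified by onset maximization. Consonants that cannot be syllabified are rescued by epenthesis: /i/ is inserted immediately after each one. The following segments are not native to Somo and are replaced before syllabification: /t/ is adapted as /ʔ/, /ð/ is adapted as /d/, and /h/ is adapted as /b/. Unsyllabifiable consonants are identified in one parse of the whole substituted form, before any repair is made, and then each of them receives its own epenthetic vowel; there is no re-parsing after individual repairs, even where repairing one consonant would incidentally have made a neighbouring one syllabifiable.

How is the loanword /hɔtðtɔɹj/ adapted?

bɔʔidiʔɔɹiji

Substitution: /h/ → /b/, /t/ → /ʔ/, /ð/ → /d/, giving /bɔʔdʔɔɹj/.
Under (C)V(N), the unsyllabifiable consonants are /ʔ/, /d/, /ɹ/, /j/ (only a nasal (/m/, /n/, or /ŋ/) is licensed in coda position; onsets are limited to one consonant).
Epenthesis after each stranded consonant: /ʔ/ → /ʔi/, /d/ → /di/, /ɹ/ → /ɹi/, /j/ → /ji/.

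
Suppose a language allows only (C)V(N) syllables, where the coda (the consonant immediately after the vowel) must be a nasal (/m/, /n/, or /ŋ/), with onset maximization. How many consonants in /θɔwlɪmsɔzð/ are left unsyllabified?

3

Under (C)V(N), the unsyllabifiable consonants are /w/, /z/, /ð/ (only a nasal (/m/, /n/, or /ŋ/) is licensed in coda position; onsets are limited to one consonant).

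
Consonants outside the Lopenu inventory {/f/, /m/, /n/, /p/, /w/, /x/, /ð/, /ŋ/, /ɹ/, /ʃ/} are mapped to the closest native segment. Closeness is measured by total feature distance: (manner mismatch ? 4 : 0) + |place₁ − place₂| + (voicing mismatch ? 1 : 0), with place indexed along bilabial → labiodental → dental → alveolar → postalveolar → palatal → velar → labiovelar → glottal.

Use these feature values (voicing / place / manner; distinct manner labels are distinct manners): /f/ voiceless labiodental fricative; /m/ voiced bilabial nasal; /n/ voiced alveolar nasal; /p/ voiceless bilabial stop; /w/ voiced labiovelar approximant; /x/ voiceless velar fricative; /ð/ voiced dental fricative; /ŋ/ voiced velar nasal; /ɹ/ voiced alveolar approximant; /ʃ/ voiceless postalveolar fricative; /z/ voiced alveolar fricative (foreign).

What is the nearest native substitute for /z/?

ð

/ð/ is closest: same manner (fricative), place distance 1 (alveolar→dental), same voicing; total 1. Next closest is /ʃ/ at distance 2.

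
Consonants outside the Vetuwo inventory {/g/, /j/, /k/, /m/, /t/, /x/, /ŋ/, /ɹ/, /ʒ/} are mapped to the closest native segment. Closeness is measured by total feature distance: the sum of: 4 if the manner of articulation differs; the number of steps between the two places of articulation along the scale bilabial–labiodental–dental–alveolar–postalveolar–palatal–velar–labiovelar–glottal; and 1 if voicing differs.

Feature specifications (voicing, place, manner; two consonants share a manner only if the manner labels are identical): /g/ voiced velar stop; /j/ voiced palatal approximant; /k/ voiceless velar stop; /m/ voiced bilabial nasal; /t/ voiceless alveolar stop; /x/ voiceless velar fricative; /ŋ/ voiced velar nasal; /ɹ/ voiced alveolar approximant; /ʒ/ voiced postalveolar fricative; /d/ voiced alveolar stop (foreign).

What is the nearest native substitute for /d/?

/t/ is closest: same manner (stop), place distance 0 (alveolar→alveolar), voicing differs (+1); total 1. Next closest is /g/ at distance 3.

t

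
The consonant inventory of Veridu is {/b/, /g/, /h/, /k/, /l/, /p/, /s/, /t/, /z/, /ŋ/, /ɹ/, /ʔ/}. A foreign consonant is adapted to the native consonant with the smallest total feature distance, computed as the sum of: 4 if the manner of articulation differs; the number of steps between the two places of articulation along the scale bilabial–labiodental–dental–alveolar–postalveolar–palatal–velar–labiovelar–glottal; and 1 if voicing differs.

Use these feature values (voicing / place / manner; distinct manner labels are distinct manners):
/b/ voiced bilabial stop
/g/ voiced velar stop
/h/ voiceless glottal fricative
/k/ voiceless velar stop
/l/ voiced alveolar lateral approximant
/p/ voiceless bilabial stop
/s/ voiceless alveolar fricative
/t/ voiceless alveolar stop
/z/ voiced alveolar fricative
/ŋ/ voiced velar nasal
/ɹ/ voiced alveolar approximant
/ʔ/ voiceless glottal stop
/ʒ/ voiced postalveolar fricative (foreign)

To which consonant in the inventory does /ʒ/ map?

z

/z/ is closest: same manner (fricative), place distance 1 (postalveolar→alveolar), same voicing; total 1. Next closest is /s/ at distance 2.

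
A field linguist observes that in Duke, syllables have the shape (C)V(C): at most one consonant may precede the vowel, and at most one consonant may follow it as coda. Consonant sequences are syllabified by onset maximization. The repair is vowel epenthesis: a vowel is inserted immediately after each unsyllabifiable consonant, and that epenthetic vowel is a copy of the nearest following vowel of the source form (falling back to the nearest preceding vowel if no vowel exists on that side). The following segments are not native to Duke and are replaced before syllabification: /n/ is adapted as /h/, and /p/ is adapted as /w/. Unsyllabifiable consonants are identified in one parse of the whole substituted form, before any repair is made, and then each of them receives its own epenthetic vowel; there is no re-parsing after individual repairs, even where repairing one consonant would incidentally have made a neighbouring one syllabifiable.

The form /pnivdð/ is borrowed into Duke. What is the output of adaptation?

wihivdiði

Substitution: /p/ → /w/, /n/ → /h/, giving /whivdð/.
Under (C)V(C), the unsyllabifiable consonants are /w/, /d/, /ð/ (at most one coda consonant is licensed; onsets are limited to one consonant).
Each unlicensed consonant becomes the onset of a new syllable: /w/ → /wi/, /d/ → /di/, /ð/ → /ði/.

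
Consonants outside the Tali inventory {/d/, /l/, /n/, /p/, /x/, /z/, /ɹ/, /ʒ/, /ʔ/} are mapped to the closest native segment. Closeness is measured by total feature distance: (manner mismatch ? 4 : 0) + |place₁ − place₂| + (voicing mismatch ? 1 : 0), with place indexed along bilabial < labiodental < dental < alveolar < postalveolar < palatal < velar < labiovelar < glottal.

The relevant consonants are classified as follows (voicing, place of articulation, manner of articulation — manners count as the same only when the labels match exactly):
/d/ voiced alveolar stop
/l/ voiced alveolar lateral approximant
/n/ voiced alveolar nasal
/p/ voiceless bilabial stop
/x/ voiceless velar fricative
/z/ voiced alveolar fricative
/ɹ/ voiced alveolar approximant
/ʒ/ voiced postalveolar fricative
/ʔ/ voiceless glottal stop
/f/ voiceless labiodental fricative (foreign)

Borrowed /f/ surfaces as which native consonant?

z

/z/ is closest: same manner (fricative), place distance 2 (labiodental→alveolar), voicing differs (+1); total 3. Next closest is /ʒ/ at distance 4.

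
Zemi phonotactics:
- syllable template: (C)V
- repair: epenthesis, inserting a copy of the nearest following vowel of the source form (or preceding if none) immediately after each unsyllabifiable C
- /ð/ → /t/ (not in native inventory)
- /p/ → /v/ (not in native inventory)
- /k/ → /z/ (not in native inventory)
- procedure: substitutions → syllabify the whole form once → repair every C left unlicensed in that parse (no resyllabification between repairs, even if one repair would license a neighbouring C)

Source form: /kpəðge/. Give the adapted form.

Substitution: /k/ → /z/, /p/ → /v/, /ð/ → /t/, giving /zvətge/.
Syllabifying with onset maximization leaves /z/, /t/ stranded (no codas are permitted; onsets are limited to one consonant).
Inserting the epenthetic vowel yields /z/ → /zə/, /t/ → /te/.

zəvətege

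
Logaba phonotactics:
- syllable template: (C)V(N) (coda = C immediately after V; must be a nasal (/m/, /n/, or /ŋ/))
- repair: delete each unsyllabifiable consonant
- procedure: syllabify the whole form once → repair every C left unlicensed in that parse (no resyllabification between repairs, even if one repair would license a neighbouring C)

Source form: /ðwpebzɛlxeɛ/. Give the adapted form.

pezɛxeɛ

Under (C)V(N), the unsyllabifiable consonants are /ð/, /w/, /b/, /l/ (only a nasal (/m/, /n/, or /ŋ/) is licensed in coda position; onsets are limited to one consonant).
Deleting the stranded consonants removes /ð/, /w/, /b/, /l/.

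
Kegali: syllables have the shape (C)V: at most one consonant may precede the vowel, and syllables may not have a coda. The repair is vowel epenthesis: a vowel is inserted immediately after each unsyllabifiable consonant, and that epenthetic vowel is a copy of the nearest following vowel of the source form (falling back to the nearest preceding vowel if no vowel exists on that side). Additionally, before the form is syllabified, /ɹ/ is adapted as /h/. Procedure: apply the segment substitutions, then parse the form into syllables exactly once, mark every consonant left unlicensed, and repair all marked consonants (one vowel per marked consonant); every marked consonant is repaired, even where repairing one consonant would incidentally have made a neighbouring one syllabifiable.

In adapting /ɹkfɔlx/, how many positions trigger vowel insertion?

After substitution the input is /hkfɔlx/.
The unsyllabifiable consonants are /h/, /k/, /l/, /x/; each receives one epenthetic vowel.

4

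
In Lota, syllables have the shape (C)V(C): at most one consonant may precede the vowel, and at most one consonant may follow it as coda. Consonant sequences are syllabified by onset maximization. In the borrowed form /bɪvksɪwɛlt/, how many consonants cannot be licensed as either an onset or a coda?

Under (C)V(C), the unsyllabifiable consonants are /k/, /t/ (at most one coda consonant is licensed; onsets are limited to one consonant).

2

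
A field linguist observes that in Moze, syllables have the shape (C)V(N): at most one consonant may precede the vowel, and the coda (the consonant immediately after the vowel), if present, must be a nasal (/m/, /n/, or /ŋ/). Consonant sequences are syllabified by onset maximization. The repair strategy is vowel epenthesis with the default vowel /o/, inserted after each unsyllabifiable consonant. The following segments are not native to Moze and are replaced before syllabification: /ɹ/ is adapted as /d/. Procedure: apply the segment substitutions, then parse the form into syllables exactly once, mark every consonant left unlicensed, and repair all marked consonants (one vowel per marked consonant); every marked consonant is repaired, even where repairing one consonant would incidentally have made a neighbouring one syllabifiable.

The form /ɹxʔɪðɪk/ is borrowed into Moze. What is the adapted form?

doxoʔɪðɪko

Substitution: /ɹ/ → /d/, giving /dxʔɪðɪk/.
Under (C)V(N), the unsyllabifiable consonants are /d/, /x/, /k/ (only a nasal (/m/, /n/, or /ŋ/) is licensed in coda position; onsets are limited to one consonant).
Inserting the epenthetic vowel yields /d/ → /do/, /x/ → /xo/, /k/ → /ko/.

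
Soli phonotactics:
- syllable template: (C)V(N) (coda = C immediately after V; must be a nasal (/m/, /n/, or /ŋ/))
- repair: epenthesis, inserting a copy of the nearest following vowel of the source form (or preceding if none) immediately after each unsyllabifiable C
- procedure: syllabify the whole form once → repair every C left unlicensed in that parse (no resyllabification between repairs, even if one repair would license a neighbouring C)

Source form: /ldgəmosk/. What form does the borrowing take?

lədəgəmosoko

Syllabifying with onset maximization leaves /l/, /d/, /s/, /k/ stranded (only a nasal (/m/, /n/, or /ŋ/) is licensed in coda position; onsets are limited to one consonant).
Epenthesis after each stranded consonant: /l/ → /lə/, /d/ → /də/, /s/ → /so/, /k/ → /ko/.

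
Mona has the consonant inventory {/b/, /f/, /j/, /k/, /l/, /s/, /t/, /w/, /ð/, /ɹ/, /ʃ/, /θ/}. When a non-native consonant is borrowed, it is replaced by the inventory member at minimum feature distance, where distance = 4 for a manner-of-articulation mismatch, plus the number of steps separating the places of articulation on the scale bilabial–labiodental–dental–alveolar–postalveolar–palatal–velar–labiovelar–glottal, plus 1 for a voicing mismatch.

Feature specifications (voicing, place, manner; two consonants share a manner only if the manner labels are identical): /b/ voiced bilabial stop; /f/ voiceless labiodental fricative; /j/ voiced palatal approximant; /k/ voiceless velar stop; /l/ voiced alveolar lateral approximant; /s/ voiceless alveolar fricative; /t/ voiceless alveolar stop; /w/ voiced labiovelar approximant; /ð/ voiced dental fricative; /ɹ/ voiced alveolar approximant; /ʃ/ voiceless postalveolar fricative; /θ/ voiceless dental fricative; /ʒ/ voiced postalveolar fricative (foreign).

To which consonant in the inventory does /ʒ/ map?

/ʃ/ is closest: same manner (fricative), place distance 0 (postalveolar→postalveolar), voicing differs (+1); total 1. Next closest is /s/ at distance 2.

ʃ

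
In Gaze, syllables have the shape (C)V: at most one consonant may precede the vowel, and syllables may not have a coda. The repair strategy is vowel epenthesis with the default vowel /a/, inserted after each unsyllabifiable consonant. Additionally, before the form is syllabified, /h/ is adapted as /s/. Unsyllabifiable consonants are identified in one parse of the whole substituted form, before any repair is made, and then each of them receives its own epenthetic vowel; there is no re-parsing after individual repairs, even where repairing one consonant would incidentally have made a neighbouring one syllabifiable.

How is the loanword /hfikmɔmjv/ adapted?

Substitution: /h/ → /s/, giving /sfikmɔmjv/.
The consonants /s/, /k/, /m/, /j/, /v/ cannot be parsed into a legal (C)V syllable (no codas are permitted; onsets are limited to one consonant).
Epenthesis after each stranded consonant: /s/ → /sa/, /k/ → /ka/, /m/ → /ma/, /j/ → /ja/, /v/ → /va/.

safikamɔmajava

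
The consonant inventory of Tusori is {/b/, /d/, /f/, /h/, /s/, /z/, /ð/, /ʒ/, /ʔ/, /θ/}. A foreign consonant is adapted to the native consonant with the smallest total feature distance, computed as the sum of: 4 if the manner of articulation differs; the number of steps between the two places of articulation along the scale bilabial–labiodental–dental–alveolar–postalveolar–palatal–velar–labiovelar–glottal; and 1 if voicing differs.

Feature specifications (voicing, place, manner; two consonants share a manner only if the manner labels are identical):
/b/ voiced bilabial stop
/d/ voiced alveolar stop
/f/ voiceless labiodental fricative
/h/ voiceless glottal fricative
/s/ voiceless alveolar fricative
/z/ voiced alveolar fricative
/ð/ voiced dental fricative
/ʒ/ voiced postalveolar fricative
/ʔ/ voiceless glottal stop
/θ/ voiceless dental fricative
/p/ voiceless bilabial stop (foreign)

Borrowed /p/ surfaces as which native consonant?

b

/b/ is closest: same manner (stop), place distance 0 (bilabial→bilabial), voicing differs (+1); total 1. Next closest is /d/ at distance 4.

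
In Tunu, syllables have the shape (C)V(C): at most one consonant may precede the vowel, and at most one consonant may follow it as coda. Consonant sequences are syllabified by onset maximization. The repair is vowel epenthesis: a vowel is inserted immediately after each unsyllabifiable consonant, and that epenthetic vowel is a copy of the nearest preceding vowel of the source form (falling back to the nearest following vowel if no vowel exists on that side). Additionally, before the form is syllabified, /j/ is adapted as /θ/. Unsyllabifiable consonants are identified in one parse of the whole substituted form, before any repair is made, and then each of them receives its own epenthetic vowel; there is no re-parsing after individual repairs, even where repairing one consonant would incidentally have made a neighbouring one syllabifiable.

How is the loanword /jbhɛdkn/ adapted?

θɛbɛhɛdkɛnɛ

Substitution: /j/ → /θ/, giving /θbhɛdkn/.
Under (C)V(C), the unsyllabifiable consonants are /θ/, /b/, /k/, /n/ (at most one coda consonant is licensed; onsets are limited to one consonant).
Epenthesis after each stranded consonant: /θ/ → /θɛ/, /b/ → /bɛ/, /k/ → /kɛ/, /n/ → /nɛ/.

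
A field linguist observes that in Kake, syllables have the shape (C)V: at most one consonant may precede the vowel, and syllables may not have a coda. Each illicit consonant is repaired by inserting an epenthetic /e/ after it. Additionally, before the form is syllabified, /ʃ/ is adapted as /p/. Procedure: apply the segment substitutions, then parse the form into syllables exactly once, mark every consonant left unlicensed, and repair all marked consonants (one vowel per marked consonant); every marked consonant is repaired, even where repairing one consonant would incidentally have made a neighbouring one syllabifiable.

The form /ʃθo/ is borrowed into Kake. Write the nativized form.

Substitution: /ʃ/ → /p/, giving /pθo/.
Syllabifying with onset maximization leaves /p/ stranded (no codas are permitted; onsets are limited to one consonant).
Each unlicensed consonant becomes the onset of a new syllable: /p/ → /pe/.

peθo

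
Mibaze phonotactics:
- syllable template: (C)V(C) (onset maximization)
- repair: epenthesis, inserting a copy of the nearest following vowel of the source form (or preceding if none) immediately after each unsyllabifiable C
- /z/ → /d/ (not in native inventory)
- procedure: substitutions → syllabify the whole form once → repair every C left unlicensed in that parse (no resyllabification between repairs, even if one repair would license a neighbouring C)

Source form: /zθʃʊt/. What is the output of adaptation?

Substitution: /z/ → /d/, giving /dθʃʊt/.
The consonants /d/, /θ/ cannot be parsed into a legal (C)V(C) syllable (at most one coda consonant is licensed; onsets are limited to one consonant).
Each unlicensed consonant becomes the onset of a new syllable: /d/ → /dʊ/, /θ/ → /θʊ/.

dʊθʊʃʊt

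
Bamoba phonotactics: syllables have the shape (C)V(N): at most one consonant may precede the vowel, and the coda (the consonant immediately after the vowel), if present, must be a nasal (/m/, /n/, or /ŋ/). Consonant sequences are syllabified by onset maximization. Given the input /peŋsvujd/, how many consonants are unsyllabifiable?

Syllabifying with onset maximization leaves /s/, /j/, /d/ stranded (only a nasal (/m/, /n/, or /ŋ/) is licensed in coda position; onsets are limited to one consonant).

3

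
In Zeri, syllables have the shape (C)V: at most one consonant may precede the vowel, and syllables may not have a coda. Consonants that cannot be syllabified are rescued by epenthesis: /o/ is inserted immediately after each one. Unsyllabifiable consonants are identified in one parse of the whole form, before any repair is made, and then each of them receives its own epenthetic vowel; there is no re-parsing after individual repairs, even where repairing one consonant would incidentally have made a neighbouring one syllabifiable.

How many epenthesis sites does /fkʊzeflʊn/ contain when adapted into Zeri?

3

The unsyllabifiable consonants are /f/, /f/, /n/; each receives one epenthetic vowel.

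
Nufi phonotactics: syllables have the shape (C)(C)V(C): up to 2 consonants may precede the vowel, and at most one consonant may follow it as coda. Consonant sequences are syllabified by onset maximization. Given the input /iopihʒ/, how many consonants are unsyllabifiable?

1

Under (C)(C)V(C), the unsyllabifiable consonants are /ʒ/ (at most one coda consonant is licensed; onsets may contain at most 2 consonants).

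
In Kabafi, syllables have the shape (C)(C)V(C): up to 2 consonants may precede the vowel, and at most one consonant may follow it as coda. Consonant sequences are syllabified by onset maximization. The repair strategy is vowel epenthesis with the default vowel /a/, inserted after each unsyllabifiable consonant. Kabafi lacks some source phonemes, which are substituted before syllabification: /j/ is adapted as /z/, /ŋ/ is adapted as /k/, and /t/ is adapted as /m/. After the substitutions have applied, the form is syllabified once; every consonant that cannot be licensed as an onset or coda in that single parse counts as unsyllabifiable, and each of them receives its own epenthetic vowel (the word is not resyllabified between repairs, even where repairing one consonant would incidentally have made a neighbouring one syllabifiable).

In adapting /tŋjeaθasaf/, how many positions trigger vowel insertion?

After substitution the input is /mkzeaθasaf/.
The unsyllabifiable consonants are /m/; each receives one epenthetic vowel.

1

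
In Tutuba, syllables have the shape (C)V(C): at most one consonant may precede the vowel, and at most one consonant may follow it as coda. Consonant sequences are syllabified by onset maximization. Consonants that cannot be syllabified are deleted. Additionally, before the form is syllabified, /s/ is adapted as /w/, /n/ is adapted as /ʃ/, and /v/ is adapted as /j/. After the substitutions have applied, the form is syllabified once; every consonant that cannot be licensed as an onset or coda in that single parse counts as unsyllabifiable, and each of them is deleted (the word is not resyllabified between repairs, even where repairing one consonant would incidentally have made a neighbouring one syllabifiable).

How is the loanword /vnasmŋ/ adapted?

Substitution: /v/ → /j/, /n/ → /ʃ/, /s/ → /w/, giving /jʃawmŋ/.
Under (C)V(C), the unsyllabifiable consonants are /j/, /m/, /ŋ/ (at most one coda consonant is licensed; onsets are limited to one consonant).
Deleting the stranded consonants removes /j/, /m/, /ŋ/.

ʃaw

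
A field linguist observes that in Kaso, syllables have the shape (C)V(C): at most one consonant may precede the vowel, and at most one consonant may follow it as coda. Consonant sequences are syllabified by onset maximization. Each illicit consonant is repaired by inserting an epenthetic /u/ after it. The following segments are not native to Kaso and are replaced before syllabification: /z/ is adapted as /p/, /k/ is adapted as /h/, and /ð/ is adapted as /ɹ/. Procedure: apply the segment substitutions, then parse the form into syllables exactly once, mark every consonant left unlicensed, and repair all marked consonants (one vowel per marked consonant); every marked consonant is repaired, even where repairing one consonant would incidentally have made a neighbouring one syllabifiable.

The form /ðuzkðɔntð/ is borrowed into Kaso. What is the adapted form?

ɹuphuɹɔntuɹu

Substitution: /ð/ → /ɹ/, /z/ → /p/, /k/ → /h/, giving /ɹuphɹɔntɹ/.
Under (C)V(C), the unsyllabifiable consonants are /h/, /t/, /ɹ/ (at most one coda consonant is licensed; onsets are limited to one consonant).
Inserting the epenthetic vowel yields /h/ → /hu/, /t/ → /tu/, /ɹ/ → /ɹu/.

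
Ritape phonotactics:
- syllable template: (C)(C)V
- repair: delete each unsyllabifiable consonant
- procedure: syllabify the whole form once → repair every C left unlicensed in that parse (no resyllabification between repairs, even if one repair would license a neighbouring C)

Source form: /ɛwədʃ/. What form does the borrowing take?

ɛwə

Syllabifying with onset maximization leaves /d/, /ʃ/ stranded (no codas are permitted; onsets may contain at most 2 consonants).
Deletion applies to /d/, /ʃ/.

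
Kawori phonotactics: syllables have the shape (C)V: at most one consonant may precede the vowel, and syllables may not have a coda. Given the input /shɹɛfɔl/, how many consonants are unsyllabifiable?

3

Under (C)V, the unsyllabifiable consonants are /s/, /h/, /l/ (no codas are permitted; onsets are limited to one consonant).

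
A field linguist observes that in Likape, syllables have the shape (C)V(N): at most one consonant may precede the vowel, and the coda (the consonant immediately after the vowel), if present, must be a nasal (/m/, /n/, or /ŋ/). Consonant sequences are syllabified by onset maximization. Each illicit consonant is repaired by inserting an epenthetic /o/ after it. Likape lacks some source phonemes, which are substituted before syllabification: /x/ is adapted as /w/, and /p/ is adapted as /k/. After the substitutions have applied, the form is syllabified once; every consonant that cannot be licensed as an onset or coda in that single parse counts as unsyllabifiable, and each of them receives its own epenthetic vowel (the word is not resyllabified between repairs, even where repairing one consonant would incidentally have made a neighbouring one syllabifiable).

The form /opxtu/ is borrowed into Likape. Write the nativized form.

Substitution: /p/ → /k/, /x/ → /w/, giving /okwtu/.
The consonants /k/, /w/ cannot be parsed into a legal (C)V(N) syllable (only a nasal (/m/, /n/, or /ŋ/) is licensed in coda position; onsets are limited to one consonant).
Inserting the epenthetic vowel yields /k/ → /ko/, /w/ → /wo/.

okowotu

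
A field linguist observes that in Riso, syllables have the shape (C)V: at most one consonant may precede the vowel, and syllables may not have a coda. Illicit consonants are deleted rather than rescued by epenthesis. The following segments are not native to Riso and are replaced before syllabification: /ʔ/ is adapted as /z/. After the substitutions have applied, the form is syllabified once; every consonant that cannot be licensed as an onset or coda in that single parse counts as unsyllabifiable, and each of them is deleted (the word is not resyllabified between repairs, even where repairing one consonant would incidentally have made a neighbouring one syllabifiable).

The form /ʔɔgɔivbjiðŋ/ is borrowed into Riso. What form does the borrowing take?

zɔgɔiji

Substitution: /ʔ/ → /z/, giving /zɔgɔivbjiðŋ/.
Under (C)V, the unsyllabifiable consonants are /v/, /b/, /ð/, /ŋ/ (no codas are permitted; onsets are limited to one consonant).
Each unlicensed consonant is deleted: /v/, /b/, /ð/, /ŋ/.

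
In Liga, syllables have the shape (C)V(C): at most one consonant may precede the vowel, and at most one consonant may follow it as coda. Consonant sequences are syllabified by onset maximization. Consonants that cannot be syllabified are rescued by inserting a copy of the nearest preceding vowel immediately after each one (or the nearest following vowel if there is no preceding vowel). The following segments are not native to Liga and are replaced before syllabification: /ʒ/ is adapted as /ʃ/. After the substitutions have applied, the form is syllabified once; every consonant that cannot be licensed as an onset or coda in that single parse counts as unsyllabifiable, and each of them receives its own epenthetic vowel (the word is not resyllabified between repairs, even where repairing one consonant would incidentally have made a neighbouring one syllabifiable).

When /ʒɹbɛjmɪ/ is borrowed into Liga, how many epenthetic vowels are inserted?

2

After substitution the input is /ʃɹbɛjmɪ/.
The unsyllabifiable consonants are /ʃ/, /ɹ/; each receives one epenthetic vowel.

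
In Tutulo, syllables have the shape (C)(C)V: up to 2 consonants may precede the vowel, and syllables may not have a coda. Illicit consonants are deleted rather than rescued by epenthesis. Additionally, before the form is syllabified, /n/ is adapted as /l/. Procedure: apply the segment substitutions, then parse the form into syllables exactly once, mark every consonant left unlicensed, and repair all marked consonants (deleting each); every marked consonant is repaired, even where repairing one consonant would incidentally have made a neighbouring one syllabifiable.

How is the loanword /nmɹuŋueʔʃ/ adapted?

mɹuŋue

Substitution: /n/ → /l/, giving /lmɹuŋueʔʃ/.
Under (C)(C)V, the unsyllabifiable consonants are /l/, /ʔ/, /ʃ/ (no codas are permitted; onsets may contain at most 2 consonants).
Each unlicensed consonant is deleted: /l/, /ʔ/, /ʃ/.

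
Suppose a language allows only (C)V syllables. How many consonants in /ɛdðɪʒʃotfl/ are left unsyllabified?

Syllabifying with onset maximization leaves /d/, /ʒ/, /t/, /f/, /l/ stranded (no codas are permitted; onsets are limited to one consonant).

5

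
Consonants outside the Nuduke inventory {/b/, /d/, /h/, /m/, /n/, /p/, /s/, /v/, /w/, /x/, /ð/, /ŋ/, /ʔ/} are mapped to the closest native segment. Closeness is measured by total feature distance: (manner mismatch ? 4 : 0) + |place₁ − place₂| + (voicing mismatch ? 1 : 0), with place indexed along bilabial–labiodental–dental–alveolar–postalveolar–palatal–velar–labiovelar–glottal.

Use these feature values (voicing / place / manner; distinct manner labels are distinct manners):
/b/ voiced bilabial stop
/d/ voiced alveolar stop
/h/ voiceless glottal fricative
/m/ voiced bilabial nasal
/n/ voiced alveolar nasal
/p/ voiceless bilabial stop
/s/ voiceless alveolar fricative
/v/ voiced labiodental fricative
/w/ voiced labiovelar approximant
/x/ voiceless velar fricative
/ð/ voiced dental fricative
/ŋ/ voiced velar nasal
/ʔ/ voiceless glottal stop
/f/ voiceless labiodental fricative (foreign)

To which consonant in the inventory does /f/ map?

v

/v/ is closest: same manner (fricative), place distance 0 (labiodental→labiodental), voicing differs (+1); total 1. Next closest is /s/ at distance 2.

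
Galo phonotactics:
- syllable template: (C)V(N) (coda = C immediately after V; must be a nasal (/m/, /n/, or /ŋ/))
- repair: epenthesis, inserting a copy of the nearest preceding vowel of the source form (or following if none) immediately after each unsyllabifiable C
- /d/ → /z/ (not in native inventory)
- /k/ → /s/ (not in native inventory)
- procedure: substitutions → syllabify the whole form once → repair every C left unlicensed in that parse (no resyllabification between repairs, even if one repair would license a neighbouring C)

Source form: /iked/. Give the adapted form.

Substitution: /k/ → /s/, /d/ → /z/, giving /isez/.
Syllabifying with onset maximization leaves /z/ stranded (only a nasal (/m/, /n/, or /ŋ/) is licensed in coda position; onsets are limited to one consonant).
Each unlicensed consonant becomes the onset of a new syllable: /z/ → /ze/.

iseze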